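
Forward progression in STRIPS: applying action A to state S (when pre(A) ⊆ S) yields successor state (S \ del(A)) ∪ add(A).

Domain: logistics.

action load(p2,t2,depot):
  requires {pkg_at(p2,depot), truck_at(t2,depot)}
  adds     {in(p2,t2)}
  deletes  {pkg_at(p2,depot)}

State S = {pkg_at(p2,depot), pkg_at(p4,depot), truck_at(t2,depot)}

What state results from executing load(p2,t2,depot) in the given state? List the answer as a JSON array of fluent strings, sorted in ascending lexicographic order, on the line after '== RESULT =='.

Progress:
  pre ⊆ S: {pkg_at(p2,depot), truck_at(t2,depot)} ⊆ S  — applicable
  S \ del = {pkg_at(p4,depot), truck_at(t2,depot)}
  ∪ add   = {in(p2,t2), pkg_at(p4,depot), truck_at(t2,depot)}

== RESULT ==
["in(p2,t2)", "pkg_at(p4,depot)", "truck_at(t2,depot)"]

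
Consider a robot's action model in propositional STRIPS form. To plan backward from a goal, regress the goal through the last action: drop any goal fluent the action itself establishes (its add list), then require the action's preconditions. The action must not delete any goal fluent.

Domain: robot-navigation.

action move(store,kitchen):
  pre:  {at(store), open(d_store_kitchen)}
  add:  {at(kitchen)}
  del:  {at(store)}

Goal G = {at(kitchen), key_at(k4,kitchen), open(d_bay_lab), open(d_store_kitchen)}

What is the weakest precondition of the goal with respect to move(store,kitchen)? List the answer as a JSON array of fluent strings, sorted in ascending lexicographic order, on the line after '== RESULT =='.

Compute (G \ add) ∪ pre:
  G ∩ del = {}  (empty — regression defined)
  G \ add = {at(kitchen), key_at(k4,kitchen), open(d_bay_lab), open(d_store_kitchen)} \ {at(kitchen)} = {key_at(k4,kitchen), open(d_bay_lab), open(d_store_kitchen)}
  ∪ pre   = {key_at(k4,kitchen), open(d_bay_lab), open(d_store_kitchen)} ∪ {at(store), open(d_store_kitchen)}
          = {at(store), key_at(k4,kitchen), open(d_bay_lab), open(d_store_kitchen)}

== RESULT ==
["at(store)", "key_at(k4,kitchen)", "open(d_bay_lab)", "open(d_store_kitchen)"]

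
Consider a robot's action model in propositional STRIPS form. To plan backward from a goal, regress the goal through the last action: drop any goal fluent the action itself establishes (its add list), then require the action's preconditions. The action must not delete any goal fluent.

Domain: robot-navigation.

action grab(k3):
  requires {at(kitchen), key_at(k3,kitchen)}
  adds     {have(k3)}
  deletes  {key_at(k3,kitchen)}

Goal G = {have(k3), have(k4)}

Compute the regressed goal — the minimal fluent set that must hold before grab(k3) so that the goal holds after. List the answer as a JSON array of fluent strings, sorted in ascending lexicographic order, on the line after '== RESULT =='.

Compute (G \ add) ∪ pre:
  G ∩ del = {}  (empty — regression defined)
  G \ add = {have(k3), have(k4)} \ {have(k3)} = {have(k4)}
  ∪ pre   = {have(k4)} ∪ {at(kitchen), key_at(k3,kitchen)}
          = {at(kitchen), have(k4), key_at(k3,kitchen)}

== RESULT ==
["at(kitchen)", "have(k4)", "key_at(k3,kitchen)"]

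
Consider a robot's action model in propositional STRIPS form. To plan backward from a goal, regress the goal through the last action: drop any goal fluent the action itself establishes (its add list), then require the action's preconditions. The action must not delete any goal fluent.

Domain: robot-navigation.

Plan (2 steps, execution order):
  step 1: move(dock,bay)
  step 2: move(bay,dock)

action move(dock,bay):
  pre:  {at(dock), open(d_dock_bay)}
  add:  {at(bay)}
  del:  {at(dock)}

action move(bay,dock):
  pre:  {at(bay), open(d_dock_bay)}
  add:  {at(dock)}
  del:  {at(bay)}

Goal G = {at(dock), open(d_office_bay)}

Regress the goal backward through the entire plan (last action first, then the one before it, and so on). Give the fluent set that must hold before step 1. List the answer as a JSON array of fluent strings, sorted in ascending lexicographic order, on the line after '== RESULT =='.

Work backward from the goal:
  through step 2 (move(bay,dock)): drop {at(dock)}, keep {open(d_office_bay)}, require {at(bay), open(d_dock_bay)}
    → {at(bay), open(d_dock_bay), open(d_office_bay)}
  through step 1 (move(dock,bay)): drop {at(bay)}, keep {open(d_dock_bay), open(d_office_bay)}, require {at(dock), open(d_dock_bay)}
    → {at(dock), open(d_dock_bay), open(d_office_bay)}

== RESULT ==
["at(dock)", "open(d_dock_bay)", "open(d_office_bay)"]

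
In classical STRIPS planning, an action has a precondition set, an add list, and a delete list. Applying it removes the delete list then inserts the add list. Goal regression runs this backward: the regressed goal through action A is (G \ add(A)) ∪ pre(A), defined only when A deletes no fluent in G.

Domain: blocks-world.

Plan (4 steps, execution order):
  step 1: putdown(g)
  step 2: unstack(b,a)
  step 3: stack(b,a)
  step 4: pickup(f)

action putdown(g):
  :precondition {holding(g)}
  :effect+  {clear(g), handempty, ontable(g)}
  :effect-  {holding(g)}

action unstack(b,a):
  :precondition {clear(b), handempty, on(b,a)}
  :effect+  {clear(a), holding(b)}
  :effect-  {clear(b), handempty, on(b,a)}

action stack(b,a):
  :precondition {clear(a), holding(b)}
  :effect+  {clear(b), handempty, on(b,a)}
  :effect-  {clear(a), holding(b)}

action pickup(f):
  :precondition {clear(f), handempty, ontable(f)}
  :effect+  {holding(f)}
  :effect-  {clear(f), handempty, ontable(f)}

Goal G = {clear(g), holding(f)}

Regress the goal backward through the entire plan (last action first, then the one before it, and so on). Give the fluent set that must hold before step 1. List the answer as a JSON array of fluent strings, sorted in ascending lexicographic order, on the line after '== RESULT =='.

Regress step by step:
  through step 4 (pickup(f)): drop {holding(f)}, keep {clear(g)}, require {clear(f), handempty, ontable(f)}
    → {clear(f), clear(g), handempty, ontable(f)}
  through step 3 (stack(b,a)): drop {handempty}, keep {clear(f), clear(g), ontable(f)}, require {clear(a), holding(b)}
    → {clear(a), clear(f), clear(g), holding(b), ontable(f)}
  through step 2 (unstack(b,a)): drop {clear(a), holding(b)}, keep {clear(f), clear(g), ontable(f)}, require {clear(b), handempty, on(b,a)}
    → {clear(b), clear(f), clear(g), handempty, on(b,a), ontable(f)}
  through step 1 (putdown(g)): drop {clear(g), handempty}, keep {clear(b), clear(f), on(b,a), ontable(f)}, require {holding(g)}
    → {clear(b), clear(f), holding(g), on(b,a), ontable(f)}

== RESULT ==
["clear(b)", "clear(f)", "holding(g)", "on(b,a)", "ontable(f)"]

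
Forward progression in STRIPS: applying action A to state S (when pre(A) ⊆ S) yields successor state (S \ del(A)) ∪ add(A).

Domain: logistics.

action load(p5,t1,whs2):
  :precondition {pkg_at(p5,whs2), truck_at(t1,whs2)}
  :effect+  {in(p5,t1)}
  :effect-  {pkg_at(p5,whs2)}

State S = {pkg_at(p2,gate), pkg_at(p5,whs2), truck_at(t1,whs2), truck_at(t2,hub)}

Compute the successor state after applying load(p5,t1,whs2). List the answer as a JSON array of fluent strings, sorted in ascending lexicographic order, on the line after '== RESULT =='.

Progress:
  pre ⊆ S: {pkg_at(p5,whs2), truck_at(t1,whs2)} ⊆ S  — applicable
  S \ del = {pkg_at(p2,gate), truck_at(t1,whs2), truck_at(t2,hub)}
  ∪ add   = {in(p5,t1), pkg_at(p2,gate), truck_at(t1,whs2), truck_at(t2,hub)}

== RESULT ==
["in(p5,t1)", "pkg_at(p2,gate)", "truck_at(t1,whs2)", "truck_at(t2,hub)"]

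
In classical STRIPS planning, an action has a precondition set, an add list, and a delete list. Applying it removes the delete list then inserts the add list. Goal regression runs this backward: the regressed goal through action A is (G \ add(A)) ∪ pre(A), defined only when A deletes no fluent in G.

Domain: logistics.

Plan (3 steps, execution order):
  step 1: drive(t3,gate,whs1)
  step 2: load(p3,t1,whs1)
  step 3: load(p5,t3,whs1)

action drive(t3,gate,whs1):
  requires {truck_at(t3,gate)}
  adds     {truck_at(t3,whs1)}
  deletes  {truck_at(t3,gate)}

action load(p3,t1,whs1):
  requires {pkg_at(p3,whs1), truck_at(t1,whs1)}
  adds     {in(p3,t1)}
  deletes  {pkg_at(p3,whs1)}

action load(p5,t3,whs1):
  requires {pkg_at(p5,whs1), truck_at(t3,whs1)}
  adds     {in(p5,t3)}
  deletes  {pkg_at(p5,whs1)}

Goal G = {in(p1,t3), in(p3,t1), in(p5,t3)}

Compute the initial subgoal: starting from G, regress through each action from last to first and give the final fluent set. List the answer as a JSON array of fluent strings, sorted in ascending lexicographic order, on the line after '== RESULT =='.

Work backward from the goal:
  through step 3 (load(p5,t3,whs1)): drop {in(p5,t3)}, keep {in(p1,t3), in(p3,t1)}, require {pkg_at(p5,whs1), truck_at(t3,whs1)}
    → {in(p1,t3), in(p3,t1), pkg_at(p5,whs1), truck_at(t3,whs1)}
  through step 2 (load(p3,t1,whs1)): drop {in(p3,t1)}, keep {in(p1,t3), pkg_at(p5,whs1), truck_at(t3,whs1)}, require {pkg_at(p3,whs1), truck_at(t1,whs1)}
    → {in(p1,t3), pkg_at(p3,whs1), pkg_at(p5,whs1), truck_at(t1,whs1), truck_at(t3,whs1)}
  through step 1 (drive(t3,gate,whs1)): drop {truck_at(t3,whs1)}, keep {in(p1,t3), pkg_at(p3,whs1), pkg_at(p5,whs1), truck_at(t1,whs1)}, require {truck_at(t3,gate)}
    → {in(p1,t3), pkg_at(p3,whs1), pkg_at(p5,whs1), truck_at(t1,whs1), truck_at(t3,gate)}

== RESULT ==
["in(p1,t3)", "pkg_at(p3,whs1)", "pkg_at(p5,whs1)", "truck_at(t1,whs1)", "truck_at(t3,gate)"]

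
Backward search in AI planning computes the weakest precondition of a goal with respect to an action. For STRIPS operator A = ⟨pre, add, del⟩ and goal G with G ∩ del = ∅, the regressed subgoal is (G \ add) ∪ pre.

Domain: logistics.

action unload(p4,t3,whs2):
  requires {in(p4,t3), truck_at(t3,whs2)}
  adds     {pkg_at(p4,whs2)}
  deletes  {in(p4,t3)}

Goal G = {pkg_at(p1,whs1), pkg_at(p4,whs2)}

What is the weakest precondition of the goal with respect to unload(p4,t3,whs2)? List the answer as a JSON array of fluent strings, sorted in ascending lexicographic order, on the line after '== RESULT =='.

Compute (G \ add) ∪ pre:
  G ∩ del = {}  (empty — regression defined)
  G \ add = {pkg_at(p1,whs1), pkg_at(p4,whs2)} \ {pkg_at(p4,whs2)} = {pkg_at(p1,whs1)}
  ∪ pre   = {pkg_at(p1,whs1)} ∪ {in(p4,t3), truck_at(t3,whs2)}
          = {in(p4,t3), pkg_at(p1,whs1), truck_at(t3,whs2)}

== RESULT ==
["in(p4,t3)", "pkg_at(p1,whs1)", "truck_at(t3,whs2)"]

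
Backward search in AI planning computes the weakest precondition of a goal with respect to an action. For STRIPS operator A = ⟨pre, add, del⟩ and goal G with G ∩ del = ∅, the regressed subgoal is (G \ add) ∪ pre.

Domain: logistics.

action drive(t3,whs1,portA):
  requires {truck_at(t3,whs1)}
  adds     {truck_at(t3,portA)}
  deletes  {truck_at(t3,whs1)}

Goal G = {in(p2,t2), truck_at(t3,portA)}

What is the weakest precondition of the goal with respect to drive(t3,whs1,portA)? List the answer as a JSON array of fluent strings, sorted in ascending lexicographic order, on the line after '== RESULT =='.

Compute (G \ add) ∪ pre:
  G ∩ del = {}  (empty — regression defined)
  G \ add = {in(p2,t2), truck_at(t3,portA)} \ {truck_at(t3,portA)} = {in(p2,t2)}
  ∪ pre   = {in(p2,t2)} ∪ {truck_at(t3,whs1)}
          = {in(p2,t2), truck_at(t3,whs1)}

== RESULT ==
["in(p2,t2)", "truck_at(t3,whs1)"]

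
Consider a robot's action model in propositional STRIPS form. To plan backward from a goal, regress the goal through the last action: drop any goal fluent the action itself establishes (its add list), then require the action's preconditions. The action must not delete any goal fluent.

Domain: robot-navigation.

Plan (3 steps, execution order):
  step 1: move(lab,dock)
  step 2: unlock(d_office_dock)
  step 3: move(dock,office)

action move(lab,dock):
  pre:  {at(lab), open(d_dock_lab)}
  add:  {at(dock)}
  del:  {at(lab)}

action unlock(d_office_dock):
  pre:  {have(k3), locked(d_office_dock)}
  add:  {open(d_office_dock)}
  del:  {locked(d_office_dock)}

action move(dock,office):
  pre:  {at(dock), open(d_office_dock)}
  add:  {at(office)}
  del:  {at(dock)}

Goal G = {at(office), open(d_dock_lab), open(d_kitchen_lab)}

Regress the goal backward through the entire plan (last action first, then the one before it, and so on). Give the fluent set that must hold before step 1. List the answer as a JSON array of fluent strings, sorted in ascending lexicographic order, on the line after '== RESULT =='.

Work backward from the goal:
  through step 3 (move(dock,office)): drop {at(office)}, keep {open(d_dock_lab), open(d_kitchen_lab)}, require {at(dock), open(d_office_dock)}
    → {at(dock), open(d_dock_lab), open(d_kitchen_lab), open(d_office_dock)}
  through step 2 (unlock(d_office_dock)): drop {open(d_office_dock)}, keep {at(dock), open(d_dock_lab), open(d_kitchen_lab)}, require {have(k3), locked(d_office_dock)}
    → {at(dock), have(k3), locked(d_office_dock), open(d_dock_lab), open(d_kitchen_lab)}
  through step 1 (move(lab,dock)): drop {at(dock)}, keep {have(k3), locked(d_office_dock), open(d_dock_lab), open(d_kitchen_lab)}, require {at(lab), open(d_dock_lab)}
    → {at(lab), have(k3), locked(d_office_dock), open(d_dock_lab), open(d_kitchen_lab)}

== RESULT ==
["at(lab)", "have(k3)", "locked(d_office_dock)", "open(d_dock_lab)", "open(d_kitchen_lab)"]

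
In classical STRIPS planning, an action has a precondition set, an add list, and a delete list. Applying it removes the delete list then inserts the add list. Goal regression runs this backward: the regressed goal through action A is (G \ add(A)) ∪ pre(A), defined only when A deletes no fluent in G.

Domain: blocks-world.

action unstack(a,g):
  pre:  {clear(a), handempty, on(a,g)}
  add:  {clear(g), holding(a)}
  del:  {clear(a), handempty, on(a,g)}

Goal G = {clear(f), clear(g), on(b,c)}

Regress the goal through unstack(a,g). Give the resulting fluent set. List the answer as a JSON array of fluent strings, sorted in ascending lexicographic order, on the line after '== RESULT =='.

Regress:
  G ∩ del = {}  (empty — regression defined)
  G \ add = {clear(f), clear(g), on(b,c)} \ {clear(g), holding(a)} = {clear(f), on(b,c)}
  ∪ pre   = {clear(f), on(b,c)} ∪ {clear(a), handempty, on(a,g)}
          = {clear(a), clear(f), handempty, on(a,g), on(b,c)}

== RESULT ==
["clear(a)", "clear(f)", "handempty", "on(a,g)", "on(b,c)"]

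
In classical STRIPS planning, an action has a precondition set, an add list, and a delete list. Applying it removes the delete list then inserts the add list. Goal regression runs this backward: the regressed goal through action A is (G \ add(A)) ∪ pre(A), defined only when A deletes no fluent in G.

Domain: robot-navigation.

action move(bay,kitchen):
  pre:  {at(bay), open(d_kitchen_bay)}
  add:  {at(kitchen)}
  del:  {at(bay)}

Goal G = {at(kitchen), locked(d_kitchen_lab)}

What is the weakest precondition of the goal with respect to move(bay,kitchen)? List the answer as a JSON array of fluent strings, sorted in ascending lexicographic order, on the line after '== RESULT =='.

Compute (G \ add) ∪ pre:
  G ∩ del = {}  (empty — regression defined)
  G \ add = {at(kitchen), locked(d_kitchen_lab)} \ {at(kitchen)} = {locked(d_kitchen_lab)}
  ∪ pre   = {locked(d_kitchen_lab)} ∪ {at(bay), open(d_kitchen_bay)}
          = {at(bay), locked(d_kitchen_lab), open(d_kitchen_bay)}

== RESULT ==
["at(bay)", "locked(d_kitchen_lab)", "open(d_kitchen_bay)"]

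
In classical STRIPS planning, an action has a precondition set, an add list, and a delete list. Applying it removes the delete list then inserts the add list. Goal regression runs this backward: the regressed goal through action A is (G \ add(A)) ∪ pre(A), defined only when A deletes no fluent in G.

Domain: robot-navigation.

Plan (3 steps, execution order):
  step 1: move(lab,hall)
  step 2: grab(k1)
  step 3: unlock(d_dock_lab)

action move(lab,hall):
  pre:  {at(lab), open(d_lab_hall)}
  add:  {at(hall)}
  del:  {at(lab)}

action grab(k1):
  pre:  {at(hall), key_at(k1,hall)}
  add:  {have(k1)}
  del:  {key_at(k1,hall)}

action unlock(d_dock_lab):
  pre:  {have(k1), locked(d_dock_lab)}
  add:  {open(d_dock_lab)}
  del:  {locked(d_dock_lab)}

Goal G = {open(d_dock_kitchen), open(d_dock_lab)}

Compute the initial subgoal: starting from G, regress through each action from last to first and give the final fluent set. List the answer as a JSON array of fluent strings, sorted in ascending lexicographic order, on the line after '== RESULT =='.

Regress step by step:
  through step 3 (unlock(d_dock_lab)): drop {open(d_dock_lab)}, keep {open(d_dock_kitchen)}, require {have(k1), locked(d_dock_lab)}
    → {have(k1), locked(d_dock_lab), open(d_dock_kitchen)}
  through step 2 (grab(k1)): drop {have(k1)}, keep {locked(d_dock_lab), open(d_dock_kitchen)}, require {at(hall), key_at(k1,hall)}
    → {at(hall), key_at(k1,hall), locked(d_dock_lab), open(d_dock_kitchen)}
  through step 1 (move(lab,hall)): drop {at(hall)}, keep {key_at(k1,hall), locked(d_dock_lab), open(d_dock_kitchen)}, require {at(lab), open(d_lab_hall)}
    → {at(lab), key_at(k1,hall), locked(d_dock_lab), open(d_dock_kitchen), open(d_lab_hall)}

== RESULT ==
["at(lab)", "key_at(k1,hall)", "locked(d_dock_lab)", "open(d_dock_kitchen)", "open(d_lab_hall)"]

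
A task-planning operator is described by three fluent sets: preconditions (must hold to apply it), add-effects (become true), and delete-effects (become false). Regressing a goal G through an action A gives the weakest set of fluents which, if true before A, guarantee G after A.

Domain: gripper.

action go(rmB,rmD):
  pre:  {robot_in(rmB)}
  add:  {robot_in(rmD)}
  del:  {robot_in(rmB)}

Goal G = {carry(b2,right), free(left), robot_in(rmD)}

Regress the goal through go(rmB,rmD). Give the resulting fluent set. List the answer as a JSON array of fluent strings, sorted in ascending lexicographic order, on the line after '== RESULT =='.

Regress:
  G ∩ del = {}  (empty — regression defined)
  G \ add = {carry(b2,right), free(left), robot_in(rmD)} \ {robot_in(rmD)} = {carry(b2,right), free(left)}
  ∪ pre   = {carry(b2,right), free(left)} ∪ {robot_in(rmB)}
          = {carry(b2,right), free(left), robot_in(rmB)}

== RESULT ==
["carry(b2,right)", "free(left)", "robot_in(rmB)"]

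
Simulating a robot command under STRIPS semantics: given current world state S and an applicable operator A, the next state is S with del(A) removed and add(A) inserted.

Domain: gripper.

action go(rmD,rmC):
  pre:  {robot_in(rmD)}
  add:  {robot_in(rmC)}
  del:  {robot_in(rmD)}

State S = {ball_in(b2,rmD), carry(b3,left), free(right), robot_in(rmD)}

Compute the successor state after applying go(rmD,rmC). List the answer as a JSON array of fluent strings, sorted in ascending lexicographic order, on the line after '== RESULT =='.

Compute (S \ del) ∪ add:
  pre ⊆ S: {robot_in(rmD)} ⊆ S  — applicable
  S \ del = {ball_in(b2,rmD), carry(b3,left), free(right)}
  ∪ add   = {ball_in(b2,rmD), carry(b3,left), free(right), robot_in(rmC)}

== RESULT ==
["ball_in(b2,rmD)", "carry(b3,left)", "free(right)", "robot_in(rmC)"]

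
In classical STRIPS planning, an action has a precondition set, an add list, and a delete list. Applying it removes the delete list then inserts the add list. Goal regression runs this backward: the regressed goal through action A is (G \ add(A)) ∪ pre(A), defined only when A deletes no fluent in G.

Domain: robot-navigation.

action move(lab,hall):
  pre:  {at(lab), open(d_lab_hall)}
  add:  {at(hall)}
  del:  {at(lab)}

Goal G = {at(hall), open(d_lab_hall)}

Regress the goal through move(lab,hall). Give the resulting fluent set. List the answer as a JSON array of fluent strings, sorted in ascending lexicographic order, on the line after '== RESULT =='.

Regress:
  G ∩ del = {}  (empty — regression defined)
  G \ add = {at(hall), open(d_lab_hall)} \ {at(hall)} = {open(d_lab_hall)}
  ∪ pre   = {open(d_lab_hall)} ∪ {at(lab), open(d_lab_hall)}
          = {at(lab), open(d_lab_hall)}

== RESULT ==
["at(lab)", "open(d_lab_hall)"]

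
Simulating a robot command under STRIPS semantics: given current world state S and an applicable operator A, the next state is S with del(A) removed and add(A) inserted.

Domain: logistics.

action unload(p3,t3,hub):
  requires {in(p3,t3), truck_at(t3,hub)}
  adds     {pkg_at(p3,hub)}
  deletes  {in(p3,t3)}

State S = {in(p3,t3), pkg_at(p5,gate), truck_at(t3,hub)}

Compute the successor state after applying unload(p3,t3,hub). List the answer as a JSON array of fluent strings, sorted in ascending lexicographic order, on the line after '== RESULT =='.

Progress:
  pre ⊆ S: {in(p3,t3), truck_at(t3,hub)} ⊆ S  — applicable
  S \ del = {pkg_at(p5,gate), truck_at(t3,hub)}
  ∪ add   = {pkg_at(p3,hub), pkg_at(p5,gate), truck_at(t3,hub)}

== RESULT ==
["pkg_at(p3,hub)", "pkg_at(p5,gate)", "truck_at(t3,hub)"]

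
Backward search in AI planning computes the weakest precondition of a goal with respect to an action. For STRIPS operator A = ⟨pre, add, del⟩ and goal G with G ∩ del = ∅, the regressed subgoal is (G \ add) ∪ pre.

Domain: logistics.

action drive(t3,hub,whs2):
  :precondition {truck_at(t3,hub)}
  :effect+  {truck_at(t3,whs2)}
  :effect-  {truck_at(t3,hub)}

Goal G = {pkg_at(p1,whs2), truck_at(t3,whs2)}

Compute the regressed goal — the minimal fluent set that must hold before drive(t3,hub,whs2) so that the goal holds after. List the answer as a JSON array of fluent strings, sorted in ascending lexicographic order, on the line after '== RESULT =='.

Compute (G \ add) ∪ pre:
  G ∩ del = {}  (empty — regression defined)
  G \ add = {pkg_at(p1,whs2), truck_at(t3,whs2)} \ {truck_at(t3,whs2)} = {pkg_at(p1,whs2)}
  ∪ pre   = {pkg_at(p1,whs2)} ∪ {truck_at(t3,hub)}
          = {pkg_at(p1,whs2), truck_at(t3,hub)}

== RESULT ==
["pkg_at(p1,whs2)", "truck_at(t3,hub)"]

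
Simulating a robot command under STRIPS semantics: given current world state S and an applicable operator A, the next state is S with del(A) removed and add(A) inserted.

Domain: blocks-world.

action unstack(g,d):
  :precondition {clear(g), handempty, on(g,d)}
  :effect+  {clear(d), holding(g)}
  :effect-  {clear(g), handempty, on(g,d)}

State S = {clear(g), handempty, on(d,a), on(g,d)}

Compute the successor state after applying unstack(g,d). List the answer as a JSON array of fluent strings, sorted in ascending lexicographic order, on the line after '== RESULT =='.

Progress:
  pre ⊆ S: {clear(g), handempty, on(g,d)} ⊆ S  — applicable
  S \ del = {on(d,a)}
  ∪ add   = {clear(d), holding(g), on(d,a)}

== RESULT ==
["clear(d)", "holding(g)", "on(d,a)"]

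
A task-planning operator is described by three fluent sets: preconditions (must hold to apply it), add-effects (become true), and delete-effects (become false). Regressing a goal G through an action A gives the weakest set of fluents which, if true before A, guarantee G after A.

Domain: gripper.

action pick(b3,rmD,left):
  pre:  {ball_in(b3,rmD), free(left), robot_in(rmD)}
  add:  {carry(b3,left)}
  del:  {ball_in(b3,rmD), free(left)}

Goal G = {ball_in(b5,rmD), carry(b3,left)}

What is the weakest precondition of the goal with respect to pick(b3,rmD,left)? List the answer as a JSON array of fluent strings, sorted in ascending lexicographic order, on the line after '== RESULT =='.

Regress:
  G ∩ del = {}  (empty — regression defined)
  G \ add = {ball_in(b5,rmD), carry(b3,left)} \ {carry(b3,left)} = {ball_in(b5,rmD)}
  ∪ pre   = {ball_in(b5,rmD)} ∪ {ball_in(b3,rmD), free(left), robot_in(rmD)}
          = {ball_in(b3,rmD), ball_in(b5,rmD), free(left), robot_in(rmD)}

== RESULT ==
["ball_in(b3,rmD)", "ball_in(b5,rmD)", "free(left)", "robot_in(rmD)"]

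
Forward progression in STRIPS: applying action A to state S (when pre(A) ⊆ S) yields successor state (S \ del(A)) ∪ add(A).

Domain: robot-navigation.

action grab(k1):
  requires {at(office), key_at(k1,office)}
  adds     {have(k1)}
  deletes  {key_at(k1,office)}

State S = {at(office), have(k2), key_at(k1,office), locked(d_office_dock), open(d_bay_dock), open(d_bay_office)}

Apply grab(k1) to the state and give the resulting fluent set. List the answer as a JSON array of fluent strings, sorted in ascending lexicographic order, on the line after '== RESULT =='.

Progress:
  pre ⊆ S: {at(office), key_at(k1,office)} ⊆ S  — applicable
  S \ del = {at(office), have(k2), locked(d_office_dock), open(d_bay_dock), open(d_bay_office)}
  ∪ add   = {at(office), have(k1), have(k2), locked(d_office_dock), open(d_bay_dock), open(d_bay_office)}

== RESULT ==
["at(office)", "have(k1)", "have(k2)", "locked(d_office_dock)", "open(d_bay_dock)", "open(d_bay_office)"]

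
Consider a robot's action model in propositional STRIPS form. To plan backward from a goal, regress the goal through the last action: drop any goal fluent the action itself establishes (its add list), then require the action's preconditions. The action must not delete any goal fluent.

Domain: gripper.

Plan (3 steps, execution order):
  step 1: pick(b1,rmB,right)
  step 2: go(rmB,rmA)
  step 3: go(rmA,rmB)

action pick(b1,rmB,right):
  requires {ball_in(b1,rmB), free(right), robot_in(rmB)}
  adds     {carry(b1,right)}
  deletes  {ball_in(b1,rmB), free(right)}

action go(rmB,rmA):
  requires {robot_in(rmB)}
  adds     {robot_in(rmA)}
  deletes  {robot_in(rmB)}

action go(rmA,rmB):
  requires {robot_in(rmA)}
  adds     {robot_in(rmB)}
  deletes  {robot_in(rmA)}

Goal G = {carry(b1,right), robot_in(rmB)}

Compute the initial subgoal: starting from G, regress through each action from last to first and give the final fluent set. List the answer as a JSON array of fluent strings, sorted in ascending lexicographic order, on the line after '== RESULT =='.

Work backward from the goal:
  through step 3 (go(rmA,rmB)): drop {robot_in(rmB)}, keep {carry(b1,right)}, require {robot_in(rmA)}
    → {carry(b1,right), robot_in(rmA)}
  through step 2 (go(rmB,rmA)): drop {robot_in(rmA)}, keep {carry(b1,right)}, require {robot_in(rmB)}
    → {carry(b1,right), robot_in(rmB)}
  through step 1 (pick(b1,rmB,right)): drop {carry(b1,right)}, keep {robot_in(rmB)}, require {ball_in(b1,rmB), free(right), robot_in(rmB)}
    → {ball_in(b1,rmB), free(right), robot_in(rmB)}

== RESULT ==
["ball_in(b1,rmB)", "free(right)", "robot_in(rmB)"]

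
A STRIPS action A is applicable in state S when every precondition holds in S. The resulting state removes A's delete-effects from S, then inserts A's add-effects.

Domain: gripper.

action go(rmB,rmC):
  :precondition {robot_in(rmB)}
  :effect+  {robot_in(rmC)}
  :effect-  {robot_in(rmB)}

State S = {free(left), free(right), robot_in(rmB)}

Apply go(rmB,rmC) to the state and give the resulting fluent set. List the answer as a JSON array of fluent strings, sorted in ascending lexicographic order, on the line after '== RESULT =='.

Compute (S \ del) ∪ add:
  pre ⊆ S: {robot_in(rmB)} ⊆ S  — applicable
  S \ del = {free(left), free(right)}
  ∪ add   = {free(left), free(right), robot_in(rmC)}

== RESULT ==
["free(left)", "free(right)", "robot_in(rmC)"]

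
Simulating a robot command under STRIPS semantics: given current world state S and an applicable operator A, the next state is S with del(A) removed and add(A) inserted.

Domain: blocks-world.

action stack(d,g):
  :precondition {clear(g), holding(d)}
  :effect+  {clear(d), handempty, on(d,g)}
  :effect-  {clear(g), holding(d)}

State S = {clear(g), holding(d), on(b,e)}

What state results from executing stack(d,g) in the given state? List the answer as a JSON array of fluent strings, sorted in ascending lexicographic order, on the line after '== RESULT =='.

Progress:
  pre ⊆ S: {clear(g), holding(d)} ⊆ S  — applicable
  S \ del = {on(b,e)}
  ∪ add   = {clear(d), handempty, on(b,e), on(d,g)}

== RESULT ==
["clear(d)", "handempty", "on(b,e)", "on(d,g)"]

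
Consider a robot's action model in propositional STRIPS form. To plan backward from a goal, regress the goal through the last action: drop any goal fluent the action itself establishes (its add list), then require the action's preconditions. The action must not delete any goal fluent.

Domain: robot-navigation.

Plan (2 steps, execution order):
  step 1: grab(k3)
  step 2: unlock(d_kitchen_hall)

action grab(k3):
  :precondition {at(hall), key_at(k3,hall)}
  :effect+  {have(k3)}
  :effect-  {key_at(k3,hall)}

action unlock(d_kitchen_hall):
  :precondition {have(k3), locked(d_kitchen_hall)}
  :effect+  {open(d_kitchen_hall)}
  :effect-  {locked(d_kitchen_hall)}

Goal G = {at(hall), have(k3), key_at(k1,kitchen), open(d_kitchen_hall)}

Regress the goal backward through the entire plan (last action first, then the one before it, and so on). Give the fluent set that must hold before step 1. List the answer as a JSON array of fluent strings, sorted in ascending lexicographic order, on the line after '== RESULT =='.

Work backward from the goal:
  through step 2 (unlock(d_kitchen_hall)): drop {open(d_kitchen_hall)}, keep {at(hall), have(k3), key_at(k1,kitchen)}, require {have(k3), locked(d_kitchen_hall)}
    → {at(hall), have(k3), key_at(k1,kitchen), locked(d_kitchen_hall)}
  through step 1 (grab(k3)): drop {have(k3)}, keep {at(hall), key_at(k1,kitchen), locked(d_kitchen_hall)}, require {at(hall), key_at(k3,hall)}
    → {at(hall), key_at(k1,kitchen), key_at(k3,hall), locked(d_kitchen_hall)}

== RESULT ==
["at(hall)", "key_at(k1,kitchen)", "key_at(k3,hall)", "locked(d_kitchen_hall)"]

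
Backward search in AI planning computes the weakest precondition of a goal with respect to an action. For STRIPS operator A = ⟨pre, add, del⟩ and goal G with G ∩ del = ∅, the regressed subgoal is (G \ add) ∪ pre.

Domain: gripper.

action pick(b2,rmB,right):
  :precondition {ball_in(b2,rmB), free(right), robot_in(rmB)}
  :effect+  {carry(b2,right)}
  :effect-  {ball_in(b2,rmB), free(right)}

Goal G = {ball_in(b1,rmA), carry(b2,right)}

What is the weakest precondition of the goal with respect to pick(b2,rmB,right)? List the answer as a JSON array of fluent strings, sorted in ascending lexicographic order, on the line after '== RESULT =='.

Compute (G \ add) ∪ pre:
  G ∩ del = {}  (empty — regression defined)
  G \ add = {ball_in(b1,rmA), carry(b2,right)} \ {carry(b2,right)} = {ball_in(b1,rmA)}
  ∪ pre   = {ball_in(b1,rmA)} ∪ {ball_in(b2,rmB), free(right), robot_in(rmB)}
          = {ball_in(b1,rmA), ball_in(b2,rmB), free(right), robot_in(rmB)}

== RESULT ==
["ball_in(b1,rmA)", "ball_in(b2,rmB)", "free(right)", "robot_in(rmB)"]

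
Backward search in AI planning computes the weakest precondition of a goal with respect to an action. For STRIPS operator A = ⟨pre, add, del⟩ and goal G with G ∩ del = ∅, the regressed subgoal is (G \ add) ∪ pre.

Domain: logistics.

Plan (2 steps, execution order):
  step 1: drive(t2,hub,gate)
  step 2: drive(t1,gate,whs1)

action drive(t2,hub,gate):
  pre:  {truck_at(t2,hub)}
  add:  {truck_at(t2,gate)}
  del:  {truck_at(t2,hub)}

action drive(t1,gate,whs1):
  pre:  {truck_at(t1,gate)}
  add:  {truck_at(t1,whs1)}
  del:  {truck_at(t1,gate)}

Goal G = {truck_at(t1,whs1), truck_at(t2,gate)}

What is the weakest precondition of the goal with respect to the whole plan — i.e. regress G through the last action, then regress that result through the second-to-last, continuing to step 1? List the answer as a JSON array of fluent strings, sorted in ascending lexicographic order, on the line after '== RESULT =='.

Regress step by step:
  through step 2 (drive(t1,gate,whs1)): drop {truck_at(t1,whs1)}, keep {truck_at(t2,gate)}, require {truck_at(t1,gate)}
    → {truck_at(t1,gate), truck_at(t2,gate)}
  through step 1 (drive(t2,hub,gate)): drop {truck_at(t2,gate)}, keep {truck_at(t1,gate)}, require {truck_at(t2,hub)}
    → {truck_at(t1,gate), truck_at(t2,hub)}

== RESULT ==
["truck_at(t1,gate)", "truck_at(t2,hub)"]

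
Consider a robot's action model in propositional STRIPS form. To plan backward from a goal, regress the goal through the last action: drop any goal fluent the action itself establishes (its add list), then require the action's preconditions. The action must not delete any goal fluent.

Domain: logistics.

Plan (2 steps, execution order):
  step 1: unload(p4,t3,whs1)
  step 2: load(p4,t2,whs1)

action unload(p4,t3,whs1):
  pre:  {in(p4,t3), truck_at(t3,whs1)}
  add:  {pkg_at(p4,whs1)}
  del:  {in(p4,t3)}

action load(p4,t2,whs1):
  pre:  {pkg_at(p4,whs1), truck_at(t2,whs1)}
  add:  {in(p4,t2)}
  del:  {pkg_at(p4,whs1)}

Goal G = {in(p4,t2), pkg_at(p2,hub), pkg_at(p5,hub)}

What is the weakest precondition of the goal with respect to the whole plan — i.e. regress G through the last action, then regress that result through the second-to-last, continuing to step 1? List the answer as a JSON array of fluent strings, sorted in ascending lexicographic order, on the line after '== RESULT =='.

Work backward from the goal:
  through step 2 (load(p4,t2,whs1)): drop {in(p4,t2)}, keep {pkg_at(p2,hub), pkg_at(p5,hub)}, require {pkg_at(p4,whs1), truck_at(t2,whs1)}
    → {pkg_at(p2,hub), pkg_at(p4,whs1), pkg_at(p5,hub), truck_at(t2,whs1)}
  through step 1 (unload(p4,t3,whs1)): drop {pkg_at(p4,whs1)}, keep {pkg_at(p2,hub), pkg_at(p5,hub), truck_at(t2,whs1)}, require {in(p4,t3), truck_at(t3,whs1)}
    → {in(p4,t3), pkg_at(p2,hub), pkg_at(p5,hub), truck_at(t2,whs1), truck_at(t3,whs1)}

== RESULT ==
["in(p4,t3)", "pkg_at(p2,hub)", "pkg_at(p5,hub)", "truck_at(t2,whs1)", "truck_at(t3,whs1)"]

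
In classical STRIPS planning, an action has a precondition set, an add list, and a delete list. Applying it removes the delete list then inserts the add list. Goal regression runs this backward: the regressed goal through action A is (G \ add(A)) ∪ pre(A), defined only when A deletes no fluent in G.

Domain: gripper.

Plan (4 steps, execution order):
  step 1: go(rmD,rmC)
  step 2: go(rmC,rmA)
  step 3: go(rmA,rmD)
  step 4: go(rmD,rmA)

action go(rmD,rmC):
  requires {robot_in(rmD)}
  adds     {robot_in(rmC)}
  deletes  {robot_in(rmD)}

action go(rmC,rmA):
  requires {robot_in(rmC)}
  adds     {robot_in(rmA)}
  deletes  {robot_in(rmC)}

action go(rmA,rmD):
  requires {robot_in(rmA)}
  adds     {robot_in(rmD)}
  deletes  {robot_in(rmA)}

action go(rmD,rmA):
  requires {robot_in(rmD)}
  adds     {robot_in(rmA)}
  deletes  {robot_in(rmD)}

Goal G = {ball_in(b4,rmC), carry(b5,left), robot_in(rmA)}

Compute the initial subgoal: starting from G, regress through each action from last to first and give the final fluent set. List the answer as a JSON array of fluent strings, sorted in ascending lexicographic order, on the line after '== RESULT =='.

Regress step by step:
  through step 4 (go(rmD,rmA)): drop {robot_in(rmA)}, keep {ball_in(b4,rmC), carry(b5,left)}, require {robot_in(rmD)}
    → {ball_in(b4,rmC), carry(b5,left), robot_in(rmD)}
  through step 3 (go(rmA,rmD)): drop {robot_in(rmD)}, keep {ball_in(b4,rmC), carry(b5,left)}, require {robot_in(rmA)}
    → {ball_in(b4,rmC), carry(b5,left), robot_in(rmA)}
  through step 2 (go(rmC,rmA)): drop {robot_in(rmA)}, keep {ball_in(b4,rmC), carry(b5,left)}, require {robot_in(rmC)}
    → {ball_in(b4,rmC), carry(b5,left), robot_in(rmC)}
  through step 1 (go(rmD,rmC)): drop {robot_in(rmC)}, keep {ball_in(b4,rmC), carry(b5,left)}, require {robot_in(rmD)}
    → {ball_in(b4,rmC), carry(b5,left), robot_in(rmD)}

== RESULT ==
["ball_in(b4,rmC)", "carry(b5,left)", "robot_in(rmD)"]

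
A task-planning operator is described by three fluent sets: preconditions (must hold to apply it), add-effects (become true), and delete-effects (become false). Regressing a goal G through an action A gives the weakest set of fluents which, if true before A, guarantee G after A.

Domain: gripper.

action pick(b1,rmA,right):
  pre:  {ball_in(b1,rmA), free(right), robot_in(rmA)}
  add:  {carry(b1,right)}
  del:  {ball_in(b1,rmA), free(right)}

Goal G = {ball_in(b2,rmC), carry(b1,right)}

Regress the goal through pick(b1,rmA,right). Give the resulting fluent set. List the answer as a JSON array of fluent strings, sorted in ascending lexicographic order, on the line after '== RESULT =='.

Regress:
  G ∩ del = {}  (empty — regression defined)
  G \ add = {ball_in(b2,rmC), carry(b1,right)} \ {carry(b1,right)} = {ball_in(b2,rmC)}
  ∪ pre   = {ball_in(b2,rmC)} ∪ {ball_in(b1,rmA), free(right), robot_in(rmA)}
          = {ball_in(b1,rmA), ball_in(b2,rmC), free(right), robot_in(rmA)}

== RESULT ==
["ball_in(b1,rmA)", "ball_in(b2,rmC)", "free(right)", "robot_in(rmA)"]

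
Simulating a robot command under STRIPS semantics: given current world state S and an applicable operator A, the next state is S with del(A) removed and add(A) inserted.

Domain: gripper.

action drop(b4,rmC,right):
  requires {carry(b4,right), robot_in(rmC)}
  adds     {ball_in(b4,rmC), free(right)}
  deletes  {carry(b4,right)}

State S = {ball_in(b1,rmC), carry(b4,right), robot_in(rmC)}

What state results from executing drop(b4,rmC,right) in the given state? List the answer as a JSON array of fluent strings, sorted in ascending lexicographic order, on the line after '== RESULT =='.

Compute (S \ del) ∪ add:
  pre ⊆ S: {carry(b4,right), robot_in(rmC)} ⊆ S  — applicable
  S \ del = {ball_in(b1,rmC), robot_in(rmC)}
  ∪ add   = {ball_in(b1,rmC), ball_in(b4,rmC), free(right), robot_in(rmC)}

== RESULT ==
["ball_in(b1,rmC)", "ball_in(b4,rmC)", "free(right)", "robot_in(rmC)"]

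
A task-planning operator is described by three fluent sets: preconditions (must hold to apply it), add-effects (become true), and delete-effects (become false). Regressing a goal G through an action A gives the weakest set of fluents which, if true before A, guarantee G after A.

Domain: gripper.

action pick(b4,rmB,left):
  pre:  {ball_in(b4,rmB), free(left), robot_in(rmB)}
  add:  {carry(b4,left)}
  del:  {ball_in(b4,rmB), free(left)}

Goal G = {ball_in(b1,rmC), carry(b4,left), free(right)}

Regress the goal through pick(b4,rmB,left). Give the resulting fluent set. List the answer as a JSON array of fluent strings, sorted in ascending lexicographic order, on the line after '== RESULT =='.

Regress:
  G ∩ del = {}  (empty — regression defined)
  G \ add = {ball_in(b1,rmC), carry(b4,left), free(right)} \ {carry(b4,left)} = {ball_in(b1,rmC), free(right)}
  ∪ pre   = {ball_in(b1,rmC), free(right)} ∪ {ball_in(b4,rmB), free(left), robot_in(rmB)}
          = {ball_in(b1,rmC), ball_in(b4,rmB), free(left), free(right), robot_in(rmB)}

== RESULT ==
["ball_in(b1,rmC)", "ball_in(b4,rmB)", "free(left)", "free(right)", "robot_in(rmB)"]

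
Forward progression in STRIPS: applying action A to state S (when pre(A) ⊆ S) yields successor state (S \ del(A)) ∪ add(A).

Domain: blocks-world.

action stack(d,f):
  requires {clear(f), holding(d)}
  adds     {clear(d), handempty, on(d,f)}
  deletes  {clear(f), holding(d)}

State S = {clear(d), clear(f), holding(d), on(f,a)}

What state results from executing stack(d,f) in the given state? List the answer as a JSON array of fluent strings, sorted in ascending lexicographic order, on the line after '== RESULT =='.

Compute (S \ del) ∪ add:
  pre ⊆ S: {clear(f), holding(d)} ⊆ S  — applicable
  S \ del = {clear(d), on(f,a)}
  ∪ add   = {clear(d), handempty, on(d,f), on(f,a)}

== RESULT ==
["clear(d)", "handempty", "on(d,f)", "on(f,a)"]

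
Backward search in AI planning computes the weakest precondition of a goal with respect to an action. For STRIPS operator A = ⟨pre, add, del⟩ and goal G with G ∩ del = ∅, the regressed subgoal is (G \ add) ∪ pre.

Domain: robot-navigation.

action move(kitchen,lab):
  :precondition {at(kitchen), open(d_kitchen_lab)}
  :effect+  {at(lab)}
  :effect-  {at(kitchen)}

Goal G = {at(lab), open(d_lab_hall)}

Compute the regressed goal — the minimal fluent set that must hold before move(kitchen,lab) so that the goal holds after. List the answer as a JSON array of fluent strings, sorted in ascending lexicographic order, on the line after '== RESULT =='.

Compute (G \ add) ∪ pre:
  G ∩ del = {}  (empty — regression defined)
  G \ add = {at(lab), open(d_lab_hall)} \ {at(lab)} = {open(d_lab_hall)}
  ∪ pre   = {open(d_lab_hall)} ∪ {at(kitchen), open(d_kitchen_lab)}
          = {at(kitchen), open(d_kitchen_lab), open(d_lab_hall)}

== RESULT ==
["at(kitchen)", "open(d_kitchen_lab)", "open(d_lab_hall)"]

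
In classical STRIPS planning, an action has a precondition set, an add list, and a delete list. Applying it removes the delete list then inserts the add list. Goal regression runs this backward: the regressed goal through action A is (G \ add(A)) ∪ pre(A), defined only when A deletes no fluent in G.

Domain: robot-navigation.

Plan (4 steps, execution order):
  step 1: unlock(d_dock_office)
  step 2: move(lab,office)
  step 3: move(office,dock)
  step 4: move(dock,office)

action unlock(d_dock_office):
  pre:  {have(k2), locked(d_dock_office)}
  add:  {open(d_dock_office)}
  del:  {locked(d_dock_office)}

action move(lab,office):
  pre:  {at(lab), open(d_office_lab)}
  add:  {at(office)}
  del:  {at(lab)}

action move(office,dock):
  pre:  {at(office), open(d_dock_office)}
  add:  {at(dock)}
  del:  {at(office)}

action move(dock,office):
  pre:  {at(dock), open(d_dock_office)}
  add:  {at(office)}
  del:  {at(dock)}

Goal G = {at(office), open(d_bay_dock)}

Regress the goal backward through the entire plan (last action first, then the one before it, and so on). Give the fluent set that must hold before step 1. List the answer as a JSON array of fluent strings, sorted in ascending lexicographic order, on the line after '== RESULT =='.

Regress step by step:
  through step 4 (move(dock,office)): drop {at(office)}, keep {open(d_bay_dock)}, require {at(dock), open(d_dock_office)}
    → {at(dock), open(d_bay_dock), open(d_dock_office)}
  through step 3 (move(office,dock)): drop {at(dock)}, keep {open(d_bay_dock), open(d_dock_office)}, require {at(office), open(d_dock_office)}
    → {at(office), open(d_bay_dock), open(d_dock_office)}
  through step 2 (move(lab,office)): drop {at(office)}, keep {open(d_bay_dock), open(d_dock_office)}, require {at(lab), open(d_office_lab)}
    → {at(lab), open(d_bay_dock), open(d_dock_office), open(d_office_lab)}
  through step 1 (unlock(d_dock_office)): drop {open(d_dock_office)}, keep {at(lab), open(d_bay_dock), open(d_office_lab)}, require {have(k2), locked(d_dock_office)}
    → {at(lab), have(k2), locked(d_dock_office), open(d_bay_dock), open(d_office_lab)}

== RESULT ==
["at(lab)", "have(k2)", "locked(d_dock_office)", "open(d_bay_dock)", "open(d_office_lab)"]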